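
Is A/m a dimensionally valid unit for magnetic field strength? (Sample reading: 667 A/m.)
Yes

magnetic field strength has SI base units: A / m
A/m reduces to the same SI base units, so it is a valid unit for magnetic field strength.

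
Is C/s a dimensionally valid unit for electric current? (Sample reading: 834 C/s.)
Yes

electric current has SI base units: A
C/s reduces to the same SI base units, so it is a valid unit for electric current.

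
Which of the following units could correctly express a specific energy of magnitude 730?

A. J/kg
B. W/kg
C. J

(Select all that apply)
A

specific energy has SI base units: m^2 / s^2

Checking each option against m^2 / s^2:
  A. J/kg: ✓ matches
  B. W/kg: ✗ does not match
  C. J: ✗ does not match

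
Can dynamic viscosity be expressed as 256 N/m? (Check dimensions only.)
No

dynamic viscosity has SI base units: kg / (m * s)
N/m does NOT reduce to kg / (m * s); a valid unit for dynamic viscosity would be e.g. Pa·s.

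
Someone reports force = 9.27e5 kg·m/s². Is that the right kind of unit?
Yes

force has SI base units: kg * m / s^2
kg·m/s² reduces to the same SI base units, so it is a valid unit for force.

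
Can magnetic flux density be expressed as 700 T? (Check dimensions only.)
Yes

magnetic flux density has SI base units: kg / (A * s^2)
T reduces to the same SI base units, so it is a valid unit for magnetic flux density.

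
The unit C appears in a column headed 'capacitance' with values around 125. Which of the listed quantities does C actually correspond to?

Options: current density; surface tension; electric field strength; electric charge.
electric charge

capacitance should have units dimensionally equivalent to A^2 * s^4 / (kg * m^2) (e.g. F).
The given unit 'C' reduces to A * s. Of the listed options, that is the dimensionality of electric charge.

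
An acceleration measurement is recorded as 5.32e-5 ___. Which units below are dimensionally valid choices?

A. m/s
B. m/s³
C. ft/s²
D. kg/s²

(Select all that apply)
C

acceleration has SI base units: m / s^2

Checking each option against m / s^2:
  A. m/s: ✗ does not match
  B. m/s³: ✗ does not match
  C. ft/s²: ✓ matches
  D. kg/s²: ✗ does not match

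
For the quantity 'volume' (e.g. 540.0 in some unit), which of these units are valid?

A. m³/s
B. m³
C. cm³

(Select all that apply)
B, C

volume has SI base units: m^3

Checking each option against m^3:
  A. m³/s: ✗ does not match
  B. m³: ✓ matches
  C. cm³: ✓ matches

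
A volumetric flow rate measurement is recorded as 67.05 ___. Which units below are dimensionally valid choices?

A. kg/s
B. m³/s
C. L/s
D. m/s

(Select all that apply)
B, C

volumetric flow rate has SI base units: m^3 / s

Checking each option against m^3 / s:
  A. kg/s: ✗ does not match
  B. m³/s: ✓ matches
  C. L/s: ✓ matches
  D. m/s: ✗ does not match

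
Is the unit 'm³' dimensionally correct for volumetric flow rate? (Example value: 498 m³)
No

volumetric flow rate has SI base units: m^3 / s
m³ does NOT reduce to m^3 / s; a valid unit for volumetric flow rate would be e.g. m³/s.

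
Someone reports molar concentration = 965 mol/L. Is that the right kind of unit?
Yes

molar concentration has SI base units: mol / m^3
mol/L reduces to the same SI base units, so it is a valid unit for molar concentration.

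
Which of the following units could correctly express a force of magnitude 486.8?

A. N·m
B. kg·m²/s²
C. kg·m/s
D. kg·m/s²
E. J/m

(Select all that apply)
D, E

force has SI base units: kg * m / s^2

Checking each option against kg * m / s^2:
  A. N·m: ✗ does not match
  B. kg·m²/s²: ✗ does not match
  C. kg·m/s: ✗ does not match
  D. kg·m/s²: ✓ matches
  E. J/m: ✓ matches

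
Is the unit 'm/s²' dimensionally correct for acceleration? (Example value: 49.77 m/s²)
Yes

acceleration has SI base units: m / s^2
m/s² reduces to the same SI base units, so it is a valid unit for acceleration.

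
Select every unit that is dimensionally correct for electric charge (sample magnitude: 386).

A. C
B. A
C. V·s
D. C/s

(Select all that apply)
A

electric charge has SI base units: A * s

Checking each option against A * s:
  A. C: ✓ matches
  B. A: ✗ does not match
  C. V·s: ✗ does not match
  D. C/s: ✗ does not match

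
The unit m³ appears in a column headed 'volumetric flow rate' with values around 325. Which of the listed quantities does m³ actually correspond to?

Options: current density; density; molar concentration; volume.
volume

volumetric flow rate should have units dimensionally equivalent to m^3 / s (e.g. m³/s).
The given unit 'm³' reduces to m^3. Of the listed options, that is the dimensionality of volume.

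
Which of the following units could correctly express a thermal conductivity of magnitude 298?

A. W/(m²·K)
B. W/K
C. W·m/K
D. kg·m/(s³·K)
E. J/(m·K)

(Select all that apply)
D

thermal conductivity has SI base units: kg * m / (s^3 * K)

Checking each option against kg * m / (s^3 * K):
  A. W/(m²·K): ✗ does not match
  B. W/K: ✗ does not match
  C. W·m/K: ✗ does not match
  D. kg·m/(s³·K): ✓ matches
  E. J/(m·K): ✗ does not match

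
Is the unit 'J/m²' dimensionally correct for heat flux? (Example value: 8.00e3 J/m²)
No

heat flux has SI base units: kg / s^3
J/m² does NOT reduce to kg / s^3; a valid unit for heat flux would be e.g. W/m².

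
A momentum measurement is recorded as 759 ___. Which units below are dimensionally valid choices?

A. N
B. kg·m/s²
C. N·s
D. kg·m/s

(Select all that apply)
C, D

momentum has SI base units: kg * m / s

Checking each option against kg * m / s:
  A. N: ✗ does not match
  B. kg·m/s²: ✗ does not match
  C. N·s: ✓ matches
  D. kg·m/s: ✓ matches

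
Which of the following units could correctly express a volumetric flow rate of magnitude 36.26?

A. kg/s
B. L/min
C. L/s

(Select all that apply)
B, C

volumetric flow rate has SI base units: m^3 / s

Checking each option against m^3 / s:
  A. kg/s: ✗ does not match
  B. L/min: ✓ matches
  C. L/s: ✓ matches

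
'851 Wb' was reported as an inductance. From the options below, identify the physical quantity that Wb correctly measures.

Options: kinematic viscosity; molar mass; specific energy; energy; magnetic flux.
magnetic flux

inductance should have units dimensionally equivalent to kg * m^2 / (A^2 * s^2) (e.g. H).
The given unit 'Wb' reduces to kg * m^2 / (A * s^2). Of the listed options, that is the dimensionality of magnetic flux.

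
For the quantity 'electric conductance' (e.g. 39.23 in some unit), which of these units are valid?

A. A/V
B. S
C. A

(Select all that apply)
A, B

electric conductance has SI base units: A^2 * s^3 / (kg * m^2)

Checking each option against A^2 * s^3 / (kg * m^2):
  A. A/V: ✓ matches
  B. S: ✓ matches
  C. A: ✗ does not match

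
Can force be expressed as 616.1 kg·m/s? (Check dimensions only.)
No

force has SI base units: kg * m / s^2
kg·m/s does NOT reduce to kg * m / s^2; a valid unit for force would be e.g. N.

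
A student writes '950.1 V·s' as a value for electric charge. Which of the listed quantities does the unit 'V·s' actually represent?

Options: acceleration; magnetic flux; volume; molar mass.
magnetic flux

electric charge should have units dimensionally equivalent to A * s (e.g. C).
The given unit 'V·s' reduces to kg * m^2 / (A * s^2). Of the listed options, that is the dimensionality of magnetic flux.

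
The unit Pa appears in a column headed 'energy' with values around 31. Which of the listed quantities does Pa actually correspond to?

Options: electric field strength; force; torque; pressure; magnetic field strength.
pressure

energy should have units dimensionally equivalent to kg * m^2 / s^2 (e.g. J).
The given unit 'Pa' reduces to kg / (m * s^2). Of the listed options, that is the dimensionality of pressure.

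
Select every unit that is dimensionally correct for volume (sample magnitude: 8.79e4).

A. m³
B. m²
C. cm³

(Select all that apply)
A, C

volume has SI base units: m^3

Checking each option against m^3:
  A. m³: ✓ matches
  B. m²: ✗ does not match
  C. cm³: ✓ matches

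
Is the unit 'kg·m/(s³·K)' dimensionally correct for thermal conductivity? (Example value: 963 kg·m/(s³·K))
Yes

thermal conductivity has SI base units: kg * m / (s^3 * K)
kg·m/(s³·K) reduces to the same SI base units, so it is a valid unit for thermal conductivity.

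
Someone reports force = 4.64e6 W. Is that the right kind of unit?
No

force has SI base units: kg * m / s^2
W does NOT reduce to kg * m / s^2; a valid unit for force would be e.g. N.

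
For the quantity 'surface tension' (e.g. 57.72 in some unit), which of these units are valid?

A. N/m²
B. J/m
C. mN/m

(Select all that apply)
C

surface tension has SI base units: kg / s^2

Checking each option against kg / s^2:
  A. N/m²: ✗ does not match
  B. J/m: ✗ does not match
  C. mN/m: ✓ matches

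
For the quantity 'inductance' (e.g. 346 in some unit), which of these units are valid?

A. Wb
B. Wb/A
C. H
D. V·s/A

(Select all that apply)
B, C, D

inductance has SI base units: kg * m^2 / (A^2 * s^2)

Checking each option against kg * m^2 / (A^2 * s^2):
  A. Wb: ✗ does not match
  B. Wb/A: ✓ matches
  C. H: ✓ matches
  D. V·s/A: ✓ matches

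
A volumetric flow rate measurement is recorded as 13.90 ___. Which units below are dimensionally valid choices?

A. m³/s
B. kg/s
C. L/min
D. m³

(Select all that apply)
A, C

volumetric flow rate has SI base units: m^3 / s

Checking each option against m^3 / s:
  A. m³/s: ✓ matches
  B. kg/s: ✗ does not match
  C. L/min: ✓ matches
  D. m³: ✗ does not match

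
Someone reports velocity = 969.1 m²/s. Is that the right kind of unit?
No

velocity has SI base units: m / s
m²/s does NOT reduce to m / s; a valid unit for velocity would be e.g. m/s.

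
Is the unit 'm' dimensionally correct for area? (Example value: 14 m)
No

area has SI base units: m^2
m does NOT reduce to m^2; a valid unit for area would be e.g. m².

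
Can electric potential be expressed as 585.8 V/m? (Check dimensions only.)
No

electric potential has SI base units: kg * m^2 / (A * s^3)
V/m does NOT reduce to kg * m^2 / (A * s^3); a valid unit for electric potential would be e.g. V.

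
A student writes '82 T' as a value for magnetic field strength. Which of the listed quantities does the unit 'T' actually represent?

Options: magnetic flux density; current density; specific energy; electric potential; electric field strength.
magnetic flux density

magnetic field strength should have units dimensionally equivalent to A / m (e.g. A/m).
The given unit 'T' reduces to kg / (A * s^2). Of the listed options, that is the dimensionality of magnetic flux density.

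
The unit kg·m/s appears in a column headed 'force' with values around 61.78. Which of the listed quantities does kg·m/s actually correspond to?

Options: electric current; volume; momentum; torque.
momentum

force should have units dimensionally equivalent to kg * m / s^2 (e.g. N).
The given unit 'kg·m/s' reduces to kg * m / s. Of the listed options, that is the dimensionality of momentum.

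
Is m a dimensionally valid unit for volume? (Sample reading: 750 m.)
No

volume has SI base units: m^3
m does NOT reduce to m^3; a valid unit for volume would be e.g. m³.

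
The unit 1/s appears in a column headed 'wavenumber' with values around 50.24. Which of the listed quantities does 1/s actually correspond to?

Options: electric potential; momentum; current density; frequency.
frequency

wavenumber should have units dimensionally equivalent to 1 / m (e.g. 1/m).
The given unit '1/s' reduces to 1 / s. Of the listed options, that is the dimensionality of frequency.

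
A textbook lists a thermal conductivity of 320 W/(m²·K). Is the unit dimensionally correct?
No

thermal conductivity has SI base units: kg * m / (s^3 * K)
W/(m²·K) does NOT reduce to kg * m / (s^3 * K); a valid unit for thermal conductivity would be e.g. W/(m·K).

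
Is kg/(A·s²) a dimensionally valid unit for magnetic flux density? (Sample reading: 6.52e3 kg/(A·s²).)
Yes

magnetic flux density has SI base units: kg / (A * s^2)
kg/(A·s²) reduces to the same SI base units, so it is a valid unit for magnetic flux density.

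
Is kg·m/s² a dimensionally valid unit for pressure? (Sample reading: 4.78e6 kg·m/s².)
No

pressure has SI base units: kg / (m * s^2)
kg·m/s² does NOT reduce to kg / (m * s^2); a valid unit for pressure would be e.g. Pa.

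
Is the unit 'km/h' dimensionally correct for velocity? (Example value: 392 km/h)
Yes

velocity has SI base units: m / s
km/h reduces to the same SI base units, so it is a valid unit for velocity.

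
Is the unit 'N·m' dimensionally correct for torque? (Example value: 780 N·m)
Yes

torque has SI base units: kg * m^2 / s^2
N·m reduces to the same SI base units, so it is a valid unit for torque.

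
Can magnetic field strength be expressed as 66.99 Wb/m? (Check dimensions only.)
No

magnetic field strength has SI base units: A / m
Wb/m does NOT reduce to A / m; a valid unit for magnetic field strength would be e.g. A/m.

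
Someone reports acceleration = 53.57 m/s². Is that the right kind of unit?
Yes

acceleration has SI base units: m / s^2
m/s² reduces to the same SI base units, so it is a valid unit for acceleration.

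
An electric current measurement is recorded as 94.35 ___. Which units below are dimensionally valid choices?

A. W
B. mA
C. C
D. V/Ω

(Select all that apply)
B, D

electric current has SI base units: A

Checking each option against A:
  A. W: ✗ does not match
  B. mA: ✓ matches
  C. C: ✗ does not match
  D. V/Ω: ✓ matches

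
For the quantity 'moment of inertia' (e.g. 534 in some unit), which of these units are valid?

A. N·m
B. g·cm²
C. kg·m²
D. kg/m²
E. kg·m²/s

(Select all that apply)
B, C

moment of inertia has SI base units: kg * m^2

Checking each option against kg * m^2:
  A. N·m: ✗ does not match
  B. g·cm²: ✓ matches
  C. kg·m²: ✓ matches
  D. kg/m²: ✗ does not match
  E. kg·m²/s: ✗ does not match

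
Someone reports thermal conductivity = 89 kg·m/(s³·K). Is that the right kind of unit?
Yes

thermal conductivity has SI base units: kg * m / (s^3 * K)
kg·m/(s³·K) reduces to the same SI base units, so it is a valid unit for thermal conductivity.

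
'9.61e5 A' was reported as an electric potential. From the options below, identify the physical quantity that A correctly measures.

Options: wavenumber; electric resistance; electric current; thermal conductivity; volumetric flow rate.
electric current

electric potential should have units dimensionally equivalent to kg * m^2 / (A * s^3) (e.g. V).
The given unit 'A' reduces to A. Of the listed options, that is the dimensionality of electric current.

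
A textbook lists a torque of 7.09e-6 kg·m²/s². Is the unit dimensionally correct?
Yes

torque has SI base units: kg * m^2 / s^2
kg·m²/s² reduces to the same SI base units, so it is a valid unit for torque.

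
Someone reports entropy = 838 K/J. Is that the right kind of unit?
No

entropy has SI base units: kg * m^2 / (s^2 * K)
K/J does NOT reduce to kg * m^2 / (s^2 * K); a valid unit for entropy would be e.g. J/K.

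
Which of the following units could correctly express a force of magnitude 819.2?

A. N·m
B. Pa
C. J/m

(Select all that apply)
C

force has SI base units: kg * m / s^2

Checking each option against kg * m / s^2:
  A. N·m: ✗ does not match
  B. Pa: ✗ does not match
  C. J/m: ✓ matches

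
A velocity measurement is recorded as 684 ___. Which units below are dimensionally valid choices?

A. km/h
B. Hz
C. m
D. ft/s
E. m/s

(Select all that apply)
A, D, E

velocity has SI base units: m / s

Checking each option against m / s:
  A. km/h: ✓ matches
  B. Hz: ✗ does not match
  C. m: ✗ does not match
  D. ft/s: ✓ matches
  E. m/s: ✓ matches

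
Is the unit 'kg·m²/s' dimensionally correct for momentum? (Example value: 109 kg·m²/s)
No

momentum has SI base units: kg * m / s
kg·m²/s does NOT reduce to kg * m / s; a valid unit for momentum would be e.g. kg·m/s.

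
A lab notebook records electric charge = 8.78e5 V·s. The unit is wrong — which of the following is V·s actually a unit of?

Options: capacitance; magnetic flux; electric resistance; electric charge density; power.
magnetic flux

electric charge should have units dimensionally equivalent to A * s (e.g. C).
The given unit 'V·s' reduces to kg * m^2 / (A * s^2). Of the listed options, that is the dimensionality of magnetic flux.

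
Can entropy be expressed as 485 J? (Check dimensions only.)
No

entropy has SI base units: kg * m^2 / (s^2 * K)
J does NOT reduce to kg * m^2 / (s^2 * K); a valid unit for entropy would be e.g. J/K.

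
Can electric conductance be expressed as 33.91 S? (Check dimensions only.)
Yes

electric conductance has SI base units: A^2 * s^3 / (kg * m^2)
S reduces to the same SI base units, so it is a valid unit for electric conductance.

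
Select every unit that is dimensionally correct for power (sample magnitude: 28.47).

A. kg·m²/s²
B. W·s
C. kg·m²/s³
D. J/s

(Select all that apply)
C, D

power has SI base units: kg * m^2 / s^3

Checking each option against kg * m^2 / s^3:
  A. kg·m²/s²: ✗ does not match
  B. W·s: ✗ does not match
  C. kg·m²/s³: ✓ matches
  D. J/s: ✓ matches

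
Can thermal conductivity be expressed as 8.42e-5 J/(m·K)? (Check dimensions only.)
No

thermal conductivity has SI base units: kg * m / (s^3 * K)
J/(m·K) does NOT reduce to kg * m / (s^3 * K); a valid unit for thermal conductivity would be e.g. W/(m·K).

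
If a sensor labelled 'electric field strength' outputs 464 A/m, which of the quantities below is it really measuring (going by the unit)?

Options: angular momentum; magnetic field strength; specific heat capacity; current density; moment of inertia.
magnetic field strength

electric field strength should have units dimensionally equivalent to kg * m / (A * s^3) (e.g. V/m).
The given unit 'A/m' reduces to A / m. Of the listed options, that is the dimensionality of magnetic field strength.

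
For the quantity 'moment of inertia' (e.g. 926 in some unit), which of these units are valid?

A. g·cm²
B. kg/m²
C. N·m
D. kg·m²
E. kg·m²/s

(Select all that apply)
A, D

moment of inertia has SI base units: kg * m^2

Checking each option against kg * m^2:
  A. g·cm²: ✓ matches
  B. kg/m²: ✗ does not match
  C. N·m: ✗ does not match
  D. kg·m²: ✓ matches
  E. kg·m²/s: ✗ does not match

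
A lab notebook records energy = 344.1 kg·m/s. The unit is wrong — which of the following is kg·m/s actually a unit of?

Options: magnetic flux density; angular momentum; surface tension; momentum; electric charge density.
momentum

energy should have units dimensionally equivalent to kg * m^2 / s^2 (e.g. J).
The given unit 'kg·m/s' reduces to kg * m / s. Of the listed options, that is the dimensionality of momentum.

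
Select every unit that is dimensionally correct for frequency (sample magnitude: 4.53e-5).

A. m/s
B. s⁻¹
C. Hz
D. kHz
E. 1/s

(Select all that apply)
B, C, D, E

frequency has SI base units: 1 / s

Checking each option against 1 / s:
  A. m/s: ✗ does not match
  B. s⁻¹: ✓ matches
  C. Hz: ✓ matches
  D. kHz: ✓ matches
  E. 1/s: ✓ matches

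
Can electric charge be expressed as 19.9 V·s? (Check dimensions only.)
No

electric charge has SI base units: A * s
V·s does NOT reduce to A * s; a valid unit for electric charge would be e.g. C.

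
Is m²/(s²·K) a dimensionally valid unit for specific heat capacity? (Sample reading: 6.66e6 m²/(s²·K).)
Yes

specific heat capacity has SI base units: m^2 / (s^2 * K)
m²/(s²·K) reduces to the same SI base units, so it is a valid unit for specific heat capacity.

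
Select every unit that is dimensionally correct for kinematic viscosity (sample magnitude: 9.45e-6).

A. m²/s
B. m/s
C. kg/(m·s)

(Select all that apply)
A

kinematic viscosity has SI base units: m^2 / s

Checking each option against m^2 / s:
  A. m²/s: ✓ matches
  B. m/s: ✗ does not match
  C. kg/(m·s): ✗ does not match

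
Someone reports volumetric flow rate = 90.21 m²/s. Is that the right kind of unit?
No

volumetric flow rate has SI base units: m^3 / s
m²/s does NOT reduce to m^3 / s; a valid unit for volumetric flow rate would be e.g. m³/s.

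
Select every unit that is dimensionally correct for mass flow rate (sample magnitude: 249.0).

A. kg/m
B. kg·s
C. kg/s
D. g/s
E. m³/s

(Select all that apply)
C, D

mass flow rate has SI base units: kg / s

Checking each option against kg / s:
  A. kg/m: ✗ does not match
  B. kg·s: ✗ does not match
  C. kg/s: ✓ matches
  D. g/s: ✓ matches
  E. m³/s: ✗ does not match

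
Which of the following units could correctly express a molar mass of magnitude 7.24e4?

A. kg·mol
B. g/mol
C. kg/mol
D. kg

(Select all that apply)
B, C

molar mass has SI base units: kg / mol

Checking each option against kg / mol:
  A. kg·mol: ✗ does not match
  B. g/mol: ✓ matches
  C. kg/mol: ✓ matches
  D. kg: ✗ does not match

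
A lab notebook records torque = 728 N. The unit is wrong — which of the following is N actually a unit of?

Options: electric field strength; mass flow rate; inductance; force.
force

torque should have units dimensionally equivalent to kg * m^2 / s^2 (e.g. N·m).
The given unit 'N' reduces to kg * m / s^2. Of the listed options, that is the dimensionality of force.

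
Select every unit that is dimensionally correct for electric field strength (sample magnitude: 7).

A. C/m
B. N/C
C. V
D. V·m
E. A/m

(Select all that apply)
B

electric field strength has SI base units: kg * m / (A * s^3)

Checking each option against kg * m / (A * s^3):
  A. C/m: ✗ does not match
  B. N/C: ✓ matches
  C. V: ✗ does not match
  D. V·m: ✗ does not match
  E. A/m: ✗ does not match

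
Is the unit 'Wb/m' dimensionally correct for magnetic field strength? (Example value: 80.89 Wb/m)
No

magnetic field strength has SI base units: A / m
Wb/m does NOT reduce to A / m; a valid unit for magnetic field strength would be e.g. A/m.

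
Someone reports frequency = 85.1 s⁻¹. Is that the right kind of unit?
Yes

frequency has SI base units: 1 / s
s⁻¹ reduces to the same SI base units, so it is a valid unit for frequency.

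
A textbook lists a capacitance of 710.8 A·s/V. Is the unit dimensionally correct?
Yes

capacitance has SI base units: A^2 * s^4 / (kg * m^2)
A·s/V reduces to the same SI base units, so it is a valid unit for capacitance.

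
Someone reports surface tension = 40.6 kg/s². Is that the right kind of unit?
Yes

surface tension has SI base units: kg / s^2
kg/s² reduces to the same SI base units, so it is a valid unit for surface tension.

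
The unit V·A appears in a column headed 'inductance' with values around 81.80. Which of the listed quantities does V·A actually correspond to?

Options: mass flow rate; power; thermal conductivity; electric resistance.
power

inductance should have units dimensionally equivalent to kg * m^2 / (A^2 * s^2) (e.g. H).
The given unit 'V·A' reduces to kg * m^2 / s^3. Of the listed options, that is the dimensionality of power.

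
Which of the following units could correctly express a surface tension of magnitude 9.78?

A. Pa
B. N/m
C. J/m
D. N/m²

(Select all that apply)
B

surface tension has SI base units: kg / s^2

Checking each option against kg / s^2:
  A. Pa: ✗ does not match
  B. N/m: ✓ matches
  C. J/m: ✗ does not match
  D. N/m²: ✗ does not match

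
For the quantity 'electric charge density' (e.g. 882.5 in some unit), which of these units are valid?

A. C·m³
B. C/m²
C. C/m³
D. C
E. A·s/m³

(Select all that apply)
C, E

electric charge density has SI base units: A * s / m^3

Checking each option against A * s / m^3:
  A. C·m³: ✗ does not match
  B. C/m²: ✗ does not match
  C. C/m³: ✓ matches
  D. C: ✗ does not match
  E. A·s/m³: ✓ matches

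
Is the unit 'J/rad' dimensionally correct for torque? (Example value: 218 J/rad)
Yes

torque has SI base units: kg * m^2 / s^2
J/rad reduces to the same SI base units, so it is a valid unit for torque.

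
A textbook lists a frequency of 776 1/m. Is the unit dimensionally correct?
No

frequency has SI base units: 1 / s
1/m does NOT reduce to 1 / s; a valid unit for frequency would be e.g. Hz.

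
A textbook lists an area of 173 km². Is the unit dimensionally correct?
Yes

area has SI base units: m^2
km² reduces to the same SI base units, so it is a valid unit for area.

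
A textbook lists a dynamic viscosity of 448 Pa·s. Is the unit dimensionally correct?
Yes

dynamic viscosity has SI base units: kg / (m * s)
Pa·s reduces to the same SI base units, so it is a valid unit for dynamic viscosity.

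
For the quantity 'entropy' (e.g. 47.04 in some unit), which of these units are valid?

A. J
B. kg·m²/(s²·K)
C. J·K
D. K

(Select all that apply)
B

entropy has SI base units: kg * m^2 / (s^2 * K)

Checking each option against kg * m^2 / (s^2 * K):
  A. J: ✗ does not match
  B. kg·m²/(s²·K): ✓ matches
  C. J·K: ✗ does not match
  D. K: ✗ does not match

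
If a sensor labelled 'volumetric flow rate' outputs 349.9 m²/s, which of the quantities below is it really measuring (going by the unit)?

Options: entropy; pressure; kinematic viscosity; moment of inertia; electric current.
kinematic viscosity

volumetric flow rate should have units dimensionally equivalent to m^3 / s (e.g. m³/s).
The given unit 'm²/s' reduces to m^2 / s. Of the listed options, that is the dimensionality of kinematic viscosity.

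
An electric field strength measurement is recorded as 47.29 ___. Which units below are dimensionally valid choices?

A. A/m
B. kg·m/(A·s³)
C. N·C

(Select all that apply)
B

electric field strength has SI base units: kg * m / (A * s^3)

Checking each option against kg * m / (A * s^3):
  A. A/m: ✗ does not match
  B. kg·m/(A·s³): ✓ matches
  C. N·C: ✗ does not match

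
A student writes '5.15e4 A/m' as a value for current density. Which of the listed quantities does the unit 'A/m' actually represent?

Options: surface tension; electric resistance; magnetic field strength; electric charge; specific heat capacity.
magnetic field strength

current density should have units dimensionally equivalent to A / m^2 (e.g. A/m²).
The given unit 'A/m' reduces to A / m. Of the listed options, that is the dimensionality of magnetic field strength.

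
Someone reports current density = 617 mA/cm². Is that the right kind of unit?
Yes

current density has SI base units: A / m^2
mA/cm² reduces to the same SI base units, so it is a valid unit for current density.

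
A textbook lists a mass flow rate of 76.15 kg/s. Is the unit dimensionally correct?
Yes

mass flow rate has SI base units: kg / s
kg/s reduces to the same SI base units, so it is a valid unit for mass flow rate.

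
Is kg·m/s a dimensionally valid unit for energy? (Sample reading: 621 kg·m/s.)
No

energy has SI base units: kg * m^2 / s^2
kg·m/s does NOT reduce to kg * m^2 / s^2; a valid unit for energy would be e.g. J.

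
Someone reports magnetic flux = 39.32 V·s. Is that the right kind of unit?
Yes

magnetic flux has SI base units: kg * m^2 / (A * s^2)
V·s reduces to the same SI base units, so it is a valid unit for magnetic flux.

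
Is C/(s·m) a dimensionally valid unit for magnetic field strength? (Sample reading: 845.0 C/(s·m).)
Yes

magnetic field strength has SI base units: A / m
C/(s·m) reduces to the same SI base units, so it is a valid unit for magnetic field strength.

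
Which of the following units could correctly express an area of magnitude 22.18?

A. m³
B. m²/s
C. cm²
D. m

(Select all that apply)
C

area has SI base units: m^2

Checking each option against m^2:
  A. m³: ✗ does not match
  B. m²/s: ✗ does not match
  C. cm²: ✓ matches
  D. m: ✗ does not match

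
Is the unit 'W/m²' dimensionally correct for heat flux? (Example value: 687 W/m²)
Yes

heat flux has SI base units: kg / s^3
W/m² reduces to the same SI base units, so it is a valid unit for heat flux.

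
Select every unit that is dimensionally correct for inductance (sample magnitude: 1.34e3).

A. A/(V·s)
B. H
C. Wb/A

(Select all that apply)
B, C

inductance has SI base units: kg * m^2 / (A^2 * s^2)

Checking each option against kg * m^2 / (A^2 * s^2):
  A. A/(V·s): ✗ does not match
  B. H: ✓ matches
  C. Wb/A: ✓ matches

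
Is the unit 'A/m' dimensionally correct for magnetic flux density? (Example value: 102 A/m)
No

magnetic flux density has SI base units: kg / (A * s^2)
A/m does NOT reduce to kg / (A * s^2); a valid unit for magnetic flux density would be e.g. T.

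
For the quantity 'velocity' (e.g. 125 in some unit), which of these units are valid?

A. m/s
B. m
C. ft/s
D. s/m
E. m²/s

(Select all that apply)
A, C

velocity has SI base units: m / s

Checking each option against m / s:
  A. m/s: ✓ matches
  B. m: ✗ does not match
  C. ft/s: ✓ matches
  D. s/m: ✗ does not match
  E. m²/s: ✗ does not match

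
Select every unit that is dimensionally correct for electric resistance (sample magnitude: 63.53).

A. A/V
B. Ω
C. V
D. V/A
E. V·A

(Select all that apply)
B, D

electric resistance has SI base units: kg * m^2 / (A^2 * s^3)

Checking each option against kg * m^2 / (A^2 * s^3):
  A. A/V: ✗ does not match
  B. Ω: ✓ matches
  C. V: ✗ does not match
  D. V/A: ✓ matches
  E. V·A: ✗ does not match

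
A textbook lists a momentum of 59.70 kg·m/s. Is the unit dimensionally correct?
Yes

momentum has SI base units: kg * m / s
kg·m/s reduces to the same SI base units, so it is a valid unit for momentum.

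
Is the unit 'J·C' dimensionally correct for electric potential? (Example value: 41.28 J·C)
No

electric potential has SI base units: kg * m^2 / (A * s^3)
J·C does NOT reduce to kg * m^2 / (A * s^3); a valid unit for electric potential would be e.g. V.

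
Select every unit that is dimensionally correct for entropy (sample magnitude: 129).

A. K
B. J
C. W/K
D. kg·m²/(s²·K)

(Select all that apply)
D

entropy has SI base units: kg * m^2 / (s^2 * K)

Checking each option against kg * m^2 / (s^2 * K):
  A. K: ✗ does not match
  B. J: ✗ does not match
  C. W/K: ✗ does not match
  D. kg·m²/(s²·K): ✓ matches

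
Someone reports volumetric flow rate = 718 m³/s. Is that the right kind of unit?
Yes

volumetric flow rate has SI base units: m^3 / s
m³/s reduces to the same SI base units, so it is a valid unit for volumetric flow rate.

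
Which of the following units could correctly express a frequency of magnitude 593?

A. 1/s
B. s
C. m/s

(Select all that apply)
A

frequency has SI base units: 1 / s

Checking each option against 1 / s:
  A. 1/s: ✓ matches
  B. s: ✗ does not match
  C. m/s: ✗ does not match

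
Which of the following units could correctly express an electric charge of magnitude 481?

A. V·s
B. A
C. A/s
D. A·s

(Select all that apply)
D

electric charge has SI base units: A * s

Checking each option against A * s:
  A. V·s: ✗ does not match
  B. A: ✗ does not match
  C. A/s: ✗ does not match
  D. A·s: ✓ matches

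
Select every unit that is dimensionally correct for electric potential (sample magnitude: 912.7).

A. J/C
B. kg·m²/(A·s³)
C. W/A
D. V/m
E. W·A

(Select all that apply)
A, B, C

electric potential has SI base units: kg * m^2 / (A * s^3)

Checking each option against kg * m^2 / (A * s^3):
  A. J/C: ✓ matches
  B. kg·m²/(A·s³): ✓ matches
  C. W/A: ✓ matches
  D. V/m: ✗ does not match
  E. W·A: ✗ does not match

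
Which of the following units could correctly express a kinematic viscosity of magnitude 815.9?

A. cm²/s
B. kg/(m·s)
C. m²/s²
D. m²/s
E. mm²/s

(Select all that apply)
A, D, E

kinematic viscosity has SI base units: m^2 / s

Checking each option against m^2 / s:
  A. cm²/s: ✓ matches
  B. kg/(m·s): ✗ does not match
  C. m²/s²: ✗ does not match
  D. m²/s: ✓ matches
  E. mm²/s: ✓ matches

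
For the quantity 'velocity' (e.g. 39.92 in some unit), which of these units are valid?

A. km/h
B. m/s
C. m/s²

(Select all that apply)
A, B

velocity has SI base units: m / s

Checking each option against m / s:
  A. km/h: ✓ matches
  B. m/s: ✓ matches
  C. m/s²: ✗ does not match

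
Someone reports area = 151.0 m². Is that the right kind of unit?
Yes

area has SI base units: m^2
m² reduces to the same SI base units, so it is a valid unit for area.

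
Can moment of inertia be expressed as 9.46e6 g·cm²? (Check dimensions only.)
Yes

moment of inertia has SI base units: kg * m^2
g·cm² reduces to the same SI base units, so it is a valid unit for moment of inertia.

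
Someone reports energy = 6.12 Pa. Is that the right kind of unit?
No

energy has SI base units: kg * m^2 / s^2
Pa does NOT reduce to kg * m^2 / s^2; a valid unit for energy would be e.g. J.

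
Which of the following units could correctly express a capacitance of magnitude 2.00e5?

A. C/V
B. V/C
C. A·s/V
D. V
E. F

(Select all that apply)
A, C, E

capacitance has SI base units: A^2 * s^4 / (kg * m^2)

Checking each option against A^2 * s^4 / (kg * m^2):
  A. C/V: ✓ matches
  B. V/C: ✗ does not match
  C. A·s/V: ✓ matches
  D. V: ✗ does not match
  E. F: ✓ matches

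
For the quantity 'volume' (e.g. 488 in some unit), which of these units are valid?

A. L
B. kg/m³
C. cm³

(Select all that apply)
A, C

volume has SI base units: m^3

Checking each option against m^3:
  A. L: ✓ matches
  B. kg/m³: ✗ does not match
  C. cm³: ✓ matches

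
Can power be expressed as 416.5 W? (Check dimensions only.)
Yes

power has SI base units: kg * m^2 / s^3
W reduces to the same SI base units, so it is a valid unit for power.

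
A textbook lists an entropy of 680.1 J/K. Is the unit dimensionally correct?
Yes

entropy has SI base units: kg * m^2 / (s^2 * K)
J/K reduces to the same SI base units, so it is a valid unit for entropy.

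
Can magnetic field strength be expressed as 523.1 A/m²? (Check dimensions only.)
No

magnetic field strength has SI base units: A / m
A/m² does NOT reduce to A / m; a valid unit for magnetic field strength would be e.g. A/m.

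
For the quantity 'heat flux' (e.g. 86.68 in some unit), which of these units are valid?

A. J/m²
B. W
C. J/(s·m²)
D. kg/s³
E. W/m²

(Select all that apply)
C, D, E

heat flux has SI base units: kg / s^3

Checking each option against kg / s^3:
  A. J/m²: ✗ does not match
  B. W: ✗ does not match
  C. J/(s·m²): ✓ matches
  D. kg/s³: ✓ matches
  E. W/m²: ✓ matches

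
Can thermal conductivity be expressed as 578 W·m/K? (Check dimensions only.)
No

thermal conductivity has SI base units: kg * m / (s^3 * K)
W·m/K does NOT reduce to kg * m / (s^3 * K); a valid unit for thermal conductivity would be e.g. W/(m·K).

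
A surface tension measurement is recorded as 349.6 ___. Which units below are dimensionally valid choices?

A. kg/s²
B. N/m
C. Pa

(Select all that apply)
A, B

surface tension has SI base units: kg / s^2

Checking each option against kg / s^2:
  A. kg/s²: ✓ matches
  B. N/m: ✓ matches
  C. Pa: ✗ does not match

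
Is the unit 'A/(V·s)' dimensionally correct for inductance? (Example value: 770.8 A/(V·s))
No

inductance has SI base units: kg * m^2 / (A^2 * s^2)
A/(V·s) does NOT reduce to kg * m^2 / (A^2 * s^2); a valid unit for inductance would be e.g. H.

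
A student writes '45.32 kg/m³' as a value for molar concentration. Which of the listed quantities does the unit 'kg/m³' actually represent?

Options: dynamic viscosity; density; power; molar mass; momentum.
density

molar concentration should have units dimensionally equivalent to mol / m^3 (e.g. mol/m³).
The given unit 'kg/m³' reduces to kg / m^3. Of the listed options, that is the dimensionality of density.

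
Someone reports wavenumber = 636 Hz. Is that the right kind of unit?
No

wavenumber has SI base units: 1 / m
Hz does NOT reduce to 1 / m; a valid unit for wavenumber would be e.g. 1/m.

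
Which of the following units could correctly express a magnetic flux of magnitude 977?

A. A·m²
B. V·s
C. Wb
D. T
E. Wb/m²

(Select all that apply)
B, C

magnetic flux has SI base units: kg * m^2 / (A * s^2)

Checking each option against kg * m^2 / (A * s^2):
  A. A·m²: ✗ does not match
  B. V·s: ✓ matches
  C. Wb: ✓ matches
  D. T: ✗ does not match
  E. Wb/m²: ✗ does not match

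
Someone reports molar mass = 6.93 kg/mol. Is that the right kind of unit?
Yes

molar mass has SI base units: kg / mol
kg/mol reduces to the same SI base units, so it is a valid unit for molar mass.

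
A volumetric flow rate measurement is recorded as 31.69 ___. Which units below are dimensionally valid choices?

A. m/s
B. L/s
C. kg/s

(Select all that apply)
B

volumetric flow rate has SI base units: m^3 / s

Checking each option against m^3 / s:
  A. m/s: ✗ does not match
  B. L/s: ✓ matches
  C. kg/s: ✗ does not match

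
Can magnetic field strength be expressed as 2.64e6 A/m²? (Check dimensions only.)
No

magnetic field strength has SI base units: A / m
A/m² does NOT reduce to A / m; a valid unit for magnetic field strength would be e.g. A/m.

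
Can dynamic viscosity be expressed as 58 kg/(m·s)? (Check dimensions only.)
Yes

dynamic viscosity has SI base units: kg / (m * s)
kg/(m·s) reduces to the same SI base units, so it is a valid unit for dynamic viscosity.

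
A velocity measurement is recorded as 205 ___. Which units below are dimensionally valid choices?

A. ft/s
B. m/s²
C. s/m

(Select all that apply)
A

velocity has SI base units: m / s

Checking each option against m / s:
  A. ft/s: ✓ matches
  B. m/s²: ✗ does not match
  C. s/m: ✗ does not match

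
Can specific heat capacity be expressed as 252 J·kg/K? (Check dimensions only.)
No

specific heat capacity has SI base units: m^2 / (s^2 * K)
J·kg/K does NOT reduce to m^2 / (s^2 * K); a valid unit for specific heat capacity would be e.g. J/(kg·K).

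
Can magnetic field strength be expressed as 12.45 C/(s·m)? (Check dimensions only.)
Yes

magnetic field strength has SI base units: A / m
C/(s·m) reduces to the same SI base units, so it is a valid unit for magnetic field strength.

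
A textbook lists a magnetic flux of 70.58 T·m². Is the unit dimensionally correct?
Yes

magnetic flux has SI base units: kg * m^2 / (A * s^2)
T·m² reduces to the same SI base units, so it is a valid unit for magnetic flux.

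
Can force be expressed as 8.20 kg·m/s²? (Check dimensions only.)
Yes

force has SI base units: kg * m / s^2
kg·m/s² reduces to the same SI base units, so it is a valid unit for force.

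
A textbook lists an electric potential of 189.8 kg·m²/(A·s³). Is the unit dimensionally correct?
Yes

electric potential has SI base units: kg * m^2 / (A * s^3)
kg·m²/(A·s³) reduces to the same SI base units, so it is a valid unit for electric potential.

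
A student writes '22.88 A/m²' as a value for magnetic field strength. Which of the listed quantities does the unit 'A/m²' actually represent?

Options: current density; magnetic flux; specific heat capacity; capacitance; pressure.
current density

magnetic field strength should have units dimensionally equivalent to A / m (e.g. A/m).
The given unit 'A/m²' reduces to A / m^2. Of the listed options, that is the dimensionality of current density.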